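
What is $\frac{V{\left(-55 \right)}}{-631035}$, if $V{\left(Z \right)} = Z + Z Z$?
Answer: $- \frac{66}{14023} \approx -0.0047066$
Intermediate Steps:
$V{\left(Z \right)} = Z + Z^{2}$
$\frac{V{\left(-55 \right)}}{-631035} = \frac{\left(-55\right) \left(1 - 55\right)}{-631035} = \left(-55\right) \left(-54\right) \left(- \frac{1}{631035}\right) = 2970 \left(- \frac{1}{631035}\right) = - \frac{66}{14023}$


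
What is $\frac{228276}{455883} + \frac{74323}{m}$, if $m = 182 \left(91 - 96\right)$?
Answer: $- \frac{11224953683}{138284510} \approx -81.173$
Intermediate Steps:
$m = -910$ ($m = 182 \left(-5\right) = -910$)
$\frac{228276}{455883} + \frac{74323}{m} = \frac{228276}{455883} + \frac{74323}{-910} = 228276 \cdot \frac{1}{455883} + 74323 \left(- \frac{1}{910}\right) = \frac{76092}{151961} - \frac{74323}{910} = - \frac{11224953683}{138284510}$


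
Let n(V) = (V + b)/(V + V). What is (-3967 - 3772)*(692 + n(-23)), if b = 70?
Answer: -245984115/46 ≈ -5.3475e+6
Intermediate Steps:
n(V) = (70 + V)/(2*V) (n(V) = (V + 70)/(V + V) = (70 + V)/((2*V)) = (70 + V)*(1/(2*V)) = (70 + V)/(2*V))
(-3967 - 3772)*(692 + n(-23)) = (-3967 - 3772)*(692 + (1/2)*(70 - 23)/(-23)) = -7739*(692 + (1/2)*(-1/23)*47) = -7739*(692 - 47/46) = -7739*31785/46 = -245984115/46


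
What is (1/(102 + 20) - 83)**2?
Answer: 102515625/14884 ≈ 6887.6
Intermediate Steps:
(1/(102 + 20) - 83)**2 = (1/122 - 83)**2 = (-10125/122)**2 = 102515625/14884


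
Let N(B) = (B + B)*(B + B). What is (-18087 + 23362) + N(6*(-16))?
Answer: 42139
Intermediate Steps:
N(B) = 4*B² (N(B) = (2*B)*(2*B) = 4*B²)
(-18087 + 23362) + N(6*(-16)) = (-18087 + 23362) + 4*(6*(-16))² = 5275 + 4*(-96)² = 5275 + 4*9216 = 5275 + 36864 = 42139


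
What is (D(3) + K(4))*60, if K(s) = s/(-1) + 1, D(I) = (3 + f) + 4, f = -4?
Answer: 0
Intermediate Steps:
D(I) = 3 (D(I) = (3 - 4) + 4 = -1 + 4 = 3)
K(s) = 1 - s (K(s) = s*(-1) + 1 = -s + 1 = 1 - s)
(D(3) + K(4))*60 = (3 + (1 - 1*4))*60 = (3 + (1 - 4))*60 = (3 - 3)*60 = 0*60 = 0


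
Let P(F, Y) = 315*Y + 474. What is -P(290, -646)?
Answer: 203016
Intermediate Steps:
P(F, Y) = 474 + 315*Y
-P(290, -646) = -(474 + 315*(-646)) = -(474 - 203490) = -1*(-203016) = 203016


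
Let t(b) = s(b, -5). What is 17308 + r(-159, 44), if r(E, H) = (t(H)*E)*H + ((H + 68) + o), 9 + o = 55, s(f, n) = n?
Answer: 52446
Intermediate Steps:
o = 46 (o = -9 + 55 = 46)
t(b) = -5
r(E, H) = 114 + H - 5*E*H (r(E, H) = (-5*E)*H + ((H + 68) + 46) = -5*E*H + ((68 + H) + 46) = -5*E*H + (114 + H) = 114 + H - 5*E*H)
17308 + r(-159, 44) = 17308 + (114 + 44 - 5*(-159)*44) = 17308 + (114 + 44 + 34980) = 17308 + 35138 = 52446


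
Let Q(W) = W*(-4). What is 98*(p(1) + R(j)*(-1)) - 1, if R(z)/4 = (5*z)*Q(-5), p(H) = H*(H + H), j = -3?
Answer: 117795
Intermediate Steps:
Q(W) = -4*W
p(H) = 2*H² (p(H) = H*(2*H) = 2*H²)
R(z) = 400*z (R(z) = 4*((5*z)*(-4*(-5))) = 4*((5*z)*20) = 4*(100*z) = 400*z)
98*(p(1) + R(j)*(-1)) - 1 = 98*(2*1² + (400*(-3))*(-1)) - 1 = 98*(2*1 - 1200*(-1)) - 1 = 98*(2 + 1200) - 1 = 98*1202 - 1 = 117796 - 1 = 117795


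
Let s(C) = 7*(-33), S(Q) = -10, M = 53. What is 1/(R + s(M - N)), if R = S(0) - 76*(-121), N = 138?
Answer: 1/8955 ≈ 0.00011167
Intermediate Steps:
s(C) = -231
R = 9186 (R = -10 - 76*(-121) = -10 + 9196 = 9186)
1/(R + s(M - N)) = 1/(9186 - 231) = 1/8955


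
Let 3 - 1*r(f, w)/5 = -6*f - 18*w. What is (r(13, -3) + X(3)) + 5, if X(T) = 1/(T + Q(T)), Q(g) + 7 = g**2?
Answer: 701/5 ≈ 140.20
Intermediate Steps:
Q(g) = -7 + g**2
X(T) = 1/(-7 + T + T**2) (X(T) = 1/(T + (-7 + T**2)) = 1/(-7 + T + T**2))
r(f, w) = 15 + 30*f + 90*w (r(f, w) = 15 - 5*(-6*f - 18*w) = 15 - 5*(-18*w - 6*f) = 15 + (30*f + 90*w) = 15 + 30*f + 90*w)
(r(13, -3) + X(3)) + 5 = ((15 + 30*13 + 90*(-3)) + 1/(-7 + 3 + 3**2)) + 5 = ((15 + 390 - 270) + 1/(-7 + 3 + 9)) + 5 = (135 + 1/5) + 5 = 676/5 + 5 = 701/5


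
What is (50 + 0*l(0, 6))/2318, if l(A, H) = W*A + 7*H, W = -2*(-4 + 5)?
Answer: 25/1159 ≈ 0.021570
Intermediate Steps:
W = -2 (W = -2*1 = -2)
l(A, H) = -2*A + 7*H
(50 + 0*l(0, 6))/2318 = (50 + 0*(-2*0 + 7*6))/2318 = (50 + 0*(0 + 42))*(1/2318) = (50 + 0*42)*(1/2318) = (50 + 0)*(1/2318) = 50*(1/2318) = 25/1159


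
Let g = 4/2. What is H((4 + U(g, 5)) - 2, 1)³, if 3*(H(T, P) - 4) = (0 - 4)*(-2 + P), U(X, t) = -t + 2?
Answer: 4096/27 ≈ 151.70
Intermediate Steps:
g = 2 (g = 4*(½) = 2)
U(X, t) = 2 - t
H(T, P) = 20/3 - 4*P/3 (H(T, P) = 4 + ((0 - 4)*(-2 + P))/3 = 4 + (-4*(-2 + P))/3 = 4 + (8 - 4*P)/3 = 4 + (8/3 - 4*P/3) = 20/3 - 4*P/3)
H((4 + U(g, 5)) - 2, 1)³ = (20/3 - 4/3*1)³ = (20/3 - 4/3)³ = (16/3)³ = 4096/27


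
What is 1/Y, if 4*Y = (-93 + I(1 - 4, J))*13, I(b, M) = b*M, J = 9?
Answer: -1/390 ≈ -0.0025641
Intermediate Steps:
I(b, M) = M*b
Y = -390 (Y = ((-93 + 9*(1 - 4))*13)/4 = ((-93 + 9*(-3))*13)/4 = ((-93 - 27)*13)/4 = (-120*13)/4 = (¼)*(-1560) = -390)
1/Y = 1/(-390) = -1/390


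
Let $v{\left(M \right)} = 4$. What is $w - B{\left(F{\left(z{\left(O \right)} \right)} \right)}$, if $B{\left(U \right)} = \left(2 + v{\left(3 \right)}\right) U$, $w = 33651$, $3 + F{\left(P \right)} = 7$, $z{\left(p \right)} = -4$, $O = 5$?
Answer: $33627$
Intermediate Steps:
$F{\left(P \right)} = 4$ ($F{\left(P \right)} = -3 + 7 = 4$)
$B{\left(U \right)} = 6 U$ ($B{\left(U \right)} = \left(2 + 4\right) U = 6 U$)
$w - B{\left(F{\left(z{\left(O \right)} \right)} \right)} = 33651 - 6 \cdot 4 = 33651 - 24 = 33627$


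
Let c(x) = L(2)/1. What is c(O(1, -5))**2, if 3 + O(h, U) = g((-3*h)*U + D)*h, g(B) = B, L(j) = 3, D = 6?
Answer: 9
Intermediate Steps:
O(h, U) = -3 + h*(6 - 3*U*h) (O(h, U) = -3 + ((-3*h)*U + 6)*h = -3 + (-3*U*h + 6)*h = -3 + (6 - 3*U*h)*h = -3 + h*(6 - 3*U*h))
c(x) = 3 (c(x) = 3/1 = 3*1 = 3)
c(O(1, -5))**2 = 3**2 = 9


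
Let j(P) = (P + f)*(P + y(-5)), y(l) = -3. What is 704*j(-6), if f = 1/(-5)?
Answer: 196416/5 ≈ 39283.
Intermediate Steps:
f = -⅕ ≈ -0.20000
j(P) = (-3 + P)*(-⅕ + P) (j(P) = (P - ⅕)*(P - 3) = (-⅕ + P)*(-3 + P) = (-3 + P)*(-⅕ + P))
704*j(-6) = 704*(⅗ + (-6)² - 16/5*(-6)) = 704*(⅗ + 36 + 96/5) = 704*(279/5) = 196416/5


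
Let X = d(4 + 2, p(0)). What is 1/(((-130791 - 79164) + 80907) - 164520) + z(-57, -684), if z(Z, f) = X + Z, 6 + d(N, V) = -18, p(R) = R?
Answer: -23779009/293568 ≈ -81.000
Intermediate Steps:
d(N, V) = -24 (d(N, V) = -6 - 18 = -24)
X = -24
z(Z, f) = -24 + Z
1/(((-130791 - 79164) + 80907) - 164520) + z(-57, -684) = 1/(((-130791 - 79164) + 80907) - 164520) + (-24 - 57) = 1/((-209955 + 80907) - 164520) - 81 = 1/(-129048 - 164520) - 81 = 1/(-293568) - 81 = -1/293568 - 81 = -23779009/293568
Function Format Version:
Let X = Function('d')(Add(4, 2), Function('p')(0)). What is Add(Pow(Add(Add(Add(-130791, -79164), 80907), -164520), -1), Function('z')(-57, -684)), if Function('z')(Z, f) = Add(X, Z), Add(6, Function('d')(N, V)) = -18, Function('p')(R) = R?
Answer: Rational(-23779009, 293568) ≈ -81.000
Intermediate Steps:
Function('d')(N, V) = -24 (Function('d')(N, V) = Add(-6, -18) = -24)
X = -24
Function('z')(Z, f) = Add(-24, Z)
Add(Pow(Add(Add(Add(-130791, -79164), 80907), -164520), -1), Function('z')(-57, -684)) = Add(Pow(Add(Add(Add(-130791, -79164), 80907), -164520), -1), Add(-24, -57)) = Add(Pow(Add(Add(-209955, 80907), -164520), -1), -81) = Add(Pow(Add(-129048, -164520), -1), -81) = Add(Pow(-293568, -1), -81) = Add(Rational(-1, 293568), -81) = Rational(-23779009, 293568)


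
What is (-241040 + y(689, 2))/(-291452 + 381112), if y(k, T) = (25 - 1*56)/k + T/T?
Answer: -83037951/30887870 ≈ -2.6884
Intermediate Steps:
y(k, T) = 1 - 31/k (y(k, T) = (25 - 56)/k + 1 = -31/k + 1 = 1 - 31/k)
(-241040 + y(689, 2))/(-291452 + 381112) = (-241040 + (-31 + 689)/689)/(-291452 + 381112) = (-241040 + (1/689)*658)/89660 = (-241040 + 658/689)*(1/89660) = -166075902/689*1/89660 = -83037951/30887870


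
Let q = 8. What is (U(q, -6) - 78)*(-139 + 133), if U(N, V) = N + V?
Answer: 456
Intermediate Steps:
(U(q, -6) - 78)*(-139 + 133) = ((8 - 6) - 78)*(-139 + 133) = (2 - 78)*(-6) = -76*(-6) = 456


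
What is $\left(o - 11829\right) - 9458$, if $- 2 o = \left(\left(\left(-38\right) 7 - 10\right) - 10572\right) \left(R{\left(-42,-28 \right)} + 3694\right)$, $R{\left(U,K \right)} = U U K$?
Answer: $-247887239$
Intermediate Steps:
$R{\left(U,K \right)} = K U^{2}$ ($R{\left(U,K \right)} = U^{2} K = K U^{2}$)
$o = -247865952$ ($o = - \frac{\left(\left(\left(-38\right) 7 - 10\right) - 10572\right) \left(- 28 \left(-42\right)^{2} + 3694\right)}{2} = - \frac{\left(\left(-266 - 10\right) - 10572\right) \left(\left(-28\right) 1764 + 3694\right)}{2} = - \frac{\left(-276 - 10572\right) \left(-49392 + 3694\right)}{2} = - \frac{\left(-10848\right) \left(-45698\right)}{2} = \left(- \frac{1}{2}\right) 495731904 = -247865952$)
$\left(o - 11829\right) - 9458 = \left(-247865952 - 11829\right) - 9458 = -247877781 - 9458 = -247887239$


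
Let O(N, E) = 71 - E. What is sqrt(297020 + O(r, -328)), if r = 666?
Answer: 71*sqrt(59) ≈ 545.36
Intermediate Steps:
sqrt(297020 + O(r, -328)) = sqrt(297020 + (71 - 1*(-328))) = sqrt(297020 + (71 + 328)) = sqrt(297020 + 399) = sqrt(297419) = 71*sqrt(59)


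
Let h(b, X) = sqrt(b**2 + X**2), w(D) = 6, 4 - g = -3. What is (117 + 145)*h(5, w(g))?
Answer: 262*sqrt(61) ≈ 2046.3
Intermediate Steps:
g = 7 (g = 4 - 1*(-3) = 4 + 3 = 7)
h(b, X) = sqrt(X**2 + b**2)
(117 + 145)*h(5, w(g)) = (117 + 145)*sqrt(6**2 + 5**2) = 262*sqrt(36 + 25) = 262*sqrt(61)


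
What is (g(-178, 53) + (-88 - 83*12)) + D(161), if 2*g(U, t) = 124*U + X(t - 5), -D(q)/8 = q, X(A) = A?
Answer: -13384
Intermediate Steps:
D(q) = -8*q
g(U, t) = -5/2 + t/2 + 62*U (g(U, t) = (124*U + (t - 5))/2 = (124*U + (-5 + t))/2 = (-5 + t + 124*U)/2 = -5/2 + t/2 + 62*U)
(g(-178, 53) + (-88 - 83*12)) + D(161) = ((-5/2 + (½)*53 + 62*(-178)) + (-88 - 83*12)) - 8*161 = ((-5/2 + 53/2 - 11036) + (-88 - 996)) - 1288 = (-11012 - 1084) - 1288 = -12096 - 1288 = -13384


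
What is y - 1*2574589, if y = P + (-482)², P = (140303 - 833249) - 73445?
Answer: -3108656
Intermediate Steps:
P = -766391 (P = -692946 - 73445 = -766391)
y = -534067 (y = -766391 + (-482)² = -766391 + 232324 = -534067)
y - 1*2574589 = -534067 - 1*2574589 = -534067 - 2574589 = -3108656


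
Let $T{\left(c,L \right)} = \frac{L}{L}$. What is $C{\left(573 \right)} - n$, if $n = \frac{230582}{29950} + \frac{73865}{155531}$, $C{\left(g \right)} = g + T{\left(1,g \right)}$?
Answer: $\frac{1317852587254}{2329076725} \approx 565.83$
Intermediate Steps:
$T{\left(c,L \right)} = 1$
$C{\left(g \right)} = 1 + g$ ($C{\left(g \right)} = g + 1 = 1 + g$)
$n = \frac{19037452896}{2329076725}$ ($n = 230582 \cdot \frac{1}{29950} + 73865 \cdot \frac{1}{155531} = \frac{115291}{14975} + \frac{73865}{155531} = \frac{19037452896}{2329076725} \approx 8.1738$)
$C{\left(573 \right)} - n = \left(1 + 573\right) - \frac{19037452896}{2329076725} = 574 - \frac{19037452896}{2329076725} = \frac{1317852587254}{2329076725}$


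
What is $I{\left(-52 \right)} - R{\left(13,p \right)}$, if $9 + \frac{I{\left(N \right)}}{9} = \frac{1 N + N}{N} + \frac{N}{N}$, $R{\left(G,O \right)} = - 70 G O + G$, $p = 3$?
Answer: $2663$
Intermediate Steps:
$R{\left(G,O \right)} = G - 70 G O$ ($R{\left(G,O \right)} = - 70 G O + G = G - 70 G O$)
$I{\left(N \right)} = -54$ ($I{\left(N \right)} = -81 + 9 \left(\frac{1 N + N}{N} + \frac{N}{N}\right) = -81 + 9 \left(\frac{N + N}{N} + 1\right) = -81 + 9 \left(\frac{2 N}{N} + 1\right) = -81 + 9 \left(2 + 1\right) = -81 + 9 \cdot 3 = -81 + 27 = -54$)
$I{\left(-52 \right)} - R{\left(13,p \right)} = -54 - 13 \left(1 - 210\right) = -54 - 13 \left(-209\right) = -54 - -2717 = -54 + 2717 = 2663$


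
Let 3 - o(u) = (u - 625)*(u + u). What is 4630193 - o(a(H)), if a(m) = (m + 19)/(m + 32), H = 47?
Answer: 28890507002/6241 ≈ 4.6291e+6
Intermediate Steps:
a(m) = (19 + m)/(32 + m)
o(u) = 3 - 2*u*(-625 + u) (o(u) = 3 - (u - 625)*(u + u) = 3 - (-625 + u)*2*u = 3 - 2*u*(-625 + u))
4630193 - o(a(H)) = 4630193 - (3 - 2*(19 + 47)²/(32 + 47)² + 1250*((19 + 47)/(32 + 47))) = 4630193 - (3 - 2*(66/79)² + 1250*(66/79)) = 4630193 - (3 - 2*4356/6241 + 82500/79) = 4630193 - (3 - 8712/6241 + 82500/79) = 4630193 - 1*6527511/6241 = 4630193 - 6527511/6241 = 28890507002/6241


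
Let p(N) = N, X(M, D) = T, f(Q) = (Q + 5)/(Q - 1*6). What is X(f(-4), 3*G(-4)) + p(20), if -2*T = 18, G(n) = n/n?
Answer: 11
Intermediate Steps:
G(n) = 1
f(Q) = (5 + Q)/(-6 + Q) (f(Q) = (5 + Q)/(Q - 6) = (5 + Q)/(-6 + Q))
T = -9 (T = -1/2*18 = -9)
X(M, D) = -9
X(f(-4), 3*G(-4)) + p(20) = -9 + 20 = 11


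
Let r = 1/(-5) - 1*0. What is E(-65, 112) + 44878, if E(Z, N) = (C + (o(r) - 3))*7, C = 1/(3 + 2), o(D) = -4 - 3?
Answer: 224047/5 ≈ 44809.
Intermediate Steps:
r = -1/5 (r = -1/5 + 0 = -1/5 ≈ -0.20000)
o(D) = -7
C = 1/5 ≈ 0.20000
E(Z, N) = -343/5 (E(Z, N) = (1/5 + (-7 - 3))*7 = (1/5 - 10)*7 = -49/5*7 = -343/5)
E(-65, 112) + 44878 = -343/5 + 44878 = 224047/5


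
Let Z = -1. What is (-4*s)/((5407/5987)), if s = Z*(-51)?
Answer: -1221348/5407 ≈ -225.88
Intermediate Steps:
s = 51 (s = -1*(-51) = 51)
(-4*s)/((5407/5987)) = (-4*51)/((5407/5987)) = -204/(5407*(1/5987)) = -204/5407/5987 = -204*5987/5407 = -1221348/5407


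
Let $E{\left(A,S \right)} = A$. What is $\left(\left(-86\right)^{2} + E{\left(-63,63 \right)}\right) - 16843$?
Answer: $-9510$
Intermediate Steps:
$\left(\left(-86\right)^{2} + E{\left(-63,63 \right)}\right) - 16843 = \left(\left(-86\right)^{2} - 63\right) - 16843 = \left(7396 - 63\right) - 16843 = 7333 - 16843 = -9510$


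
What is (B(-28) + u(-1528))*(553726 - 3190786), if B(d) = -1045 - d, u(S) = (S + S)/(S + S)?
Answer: 2679252960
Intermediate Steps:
u(S) = 1 (u(S) = (2*S)/((2*S)) = (2*S)*(1/(2*S)) = 1)
(B(-28) + u(-1528))*(553726 - 3190786) = ((-1045 - 1*(-28)) + 1)*(553726 - 3190786) = ((-1045 + 28) + 1)*(-2637060) = (-1017 + 1)*(-2637060) = -1016*(-2637060) = 2679252960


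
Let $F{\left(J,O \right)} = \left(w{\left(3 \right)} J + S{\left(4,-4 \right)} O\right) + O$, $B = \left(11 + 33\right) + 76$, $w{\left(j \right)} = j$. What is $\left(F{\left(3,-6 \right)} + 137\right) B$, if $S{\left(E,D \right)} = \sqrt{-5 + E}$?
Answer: $16800 - 720 i \approx 16800.0 - 720.0 i$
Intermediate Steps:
$B = 120$ ($B = 44 + 76 = 120$)
$F{\left(J,O \right)} = O + 3 J + i O$ ($F{\left(J,O \right)} = \left(3 J + \sqrt{-5 + 4} O\right) + O = \left(3 J + \sqrt{-1} O\right) + O = \left(3 J + i O\right) + O = O + 3 J + i O$)
$\left(F{\left(3,-6 \right)} + 137\right) B = \left(\left(-6 + 3 \cdot 3 + i \left(-6\right)\right) + 137\right) 120 = \left(\left(-6 + 9 - 6 i\right) + 137\right) 120 = \left(\left(3 - 6 i\right) + 137\right) 120 = \left(140 - 6 i\right) 120 = 16800 - 720 i$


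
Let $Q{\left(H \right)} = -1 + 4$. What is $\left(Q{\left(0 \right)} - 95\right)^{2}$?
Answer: $8464$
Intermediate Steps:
$Q{\left(H \right)} = 3$
$\left(Q{\left(0 \right)} - 95\right)^{2} = \left(3 - 95\right)^{2} = \left(-92\right)^{2} = 8464$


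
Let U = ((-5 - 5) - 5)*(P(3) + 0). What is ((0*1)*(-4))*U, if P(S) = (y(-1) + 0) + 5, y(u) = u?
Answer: 0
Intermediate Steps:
P(S) = 4 (P(S) = (-1 + 0) + 5 = -1 + 5 = 4)
U = -60 (U = ((-5 - 5) - 5)*(4 + 0) = (-10 - 5)*4 = -15*4 = -60)
((0*1)*(-4))*U = ((0*1)*(-4))*(-60) = (0*(-4))*(-60) = 0*(-60) = 0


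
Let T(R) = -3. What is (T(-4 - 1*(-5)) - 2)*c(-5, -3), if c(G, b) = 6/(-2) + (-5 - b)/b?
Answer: 35/3 ≈ 11.667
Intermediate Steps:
c(G, b) = -3 + (-5 - b)/b (c(G, b) = 6*(-½) + (-5 - b)/b = -3 + (-5 - b)/b)
(T(-4 - 1*(-5)) - 2)*c(-5, -3) = (-3 - 2)*(-4 - 5/(-3)) = -5*(-4 - 5*(-⅓)) = -5*(-4 + 5/3) = -5*(-7/3) = 35/3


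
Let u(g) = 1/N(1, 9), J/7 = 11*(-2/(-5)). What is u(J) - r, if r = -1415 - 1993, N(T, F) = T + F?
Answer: 34081/10 ≈ 3408.1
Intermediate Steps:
N(T, F) = F + T
J = 154/5 (J = 7*(11*(-2/(-5))) = 7*(11*(-2*(-1/5))) = 7*(11*(2/5)) = 7*(22/5) = 154/5 ≈ 30.800)
u(g) = 1/10 (u(g) = 1/(9 + 1) = 1/10)
r = -3408
u(J) - r = 1/10 - 1*(-3408) = 1/10 + 3408 = 34081/10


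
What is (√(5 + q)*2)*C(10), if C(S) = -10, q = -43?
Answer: -20*I*√38 ≈ -123.29*I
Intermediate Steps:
(√(5 + q)*2)*C(10) = (√(5 - 43)*2)*(-10) = (√(-38)*2)*(-10) = ((I*√38)*2)*(-10) = (2*I*√38)*(-10) = -20*I*√38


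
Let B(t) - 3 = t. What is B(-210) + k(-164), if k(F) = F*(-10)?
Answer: 1433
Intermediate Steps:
B(t) = 3 + t
k(F) = -10*F
B(-210) + k(-164) = (3 - 210) - 10*(-164) = -207 + 1640 = 1433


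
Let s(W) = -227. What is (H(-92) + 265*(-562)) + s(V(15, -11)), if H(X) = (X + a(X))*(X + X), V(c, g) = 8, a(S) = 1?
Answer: -132413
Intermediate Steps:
H(X) = 2*X*(1 + X) (H(X) = (X + 1)*(X + X) = (1 + X)*(2*X) = 2*X*(1 + X))
(H(-92) + 265*(-562)) + s(V(15, -11)) = (2*(-92)*(1 - 92) + 265*(-562)) - 227 = (2*(-92)*(-91) - 148930) - 227 = (16744 - 148930) - 227 = -132186 - 227 = -132413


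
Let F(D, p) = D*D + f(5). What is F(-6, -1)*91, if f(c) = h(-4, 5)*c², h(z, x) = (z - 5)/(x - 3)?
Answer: -13923/2 ≈ -6961.5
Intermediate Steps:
h(z, x) = (-5 + z)/(-3 + x)
f(c) = -9*c²/2 (f(c) = ((-5 - 4)/(-3 + 5))*c² = (-9/2)*c² = ((½)*(-9))*c² = -9*c²/2)
F(D, p) = -225/2 + D² (F(D, p) = D*D - 9/2*5² = D² - 9/2*25 = D² - 225/2 = -225/2 + D²)
F(-6, -1)*91 = (-225/2 + (-6)²)*91 = (-225/2 + 36)*91 = -153/2*91 = -13923/2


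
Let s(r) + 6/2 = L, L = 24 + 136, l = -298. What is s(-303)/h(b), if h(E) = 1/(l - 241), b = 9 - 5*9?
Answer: -84623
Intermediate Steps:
b = -36 (b = 9 - 45 = -36)
h(E) = -1/539 (h(E) = 1/(-298 - 241) = 1/(-539) = -1/539)
L = 160
s(r) = 157 (s(r) = -3 + 160 = 157)
s(-303)/h(b) = 157/(-1/539) = 157*(-539) = -84623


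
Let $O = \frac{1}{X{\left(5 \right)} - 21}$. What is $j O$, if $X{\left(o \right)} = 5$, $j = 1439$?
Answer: $- \frac{1439}{16} \approx -89.938$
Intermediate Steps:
$O = - \frac{1}{16}$ ($O = \frac{1}{5 - 21} = \frac{1}{-16} = - \frac{1}{16} \approx -0.0625$)
$j O = 1439 \left(- \frac{1}{16}\right) = - \frac{1439}{16}$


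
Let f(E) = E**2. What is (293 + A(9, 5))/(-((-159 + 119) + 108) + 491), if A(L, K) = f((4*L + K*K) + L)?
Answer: 577/47 ≈ 12.277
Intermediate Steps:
A(L, K) = (K**2 + 5*L)**2 (A(L, K) = ((4*L + K*K) + L)**2 = ((4*L + K**2) + L)**2 = ((K**2 + 4*L) + L)**2 = (K**2 + 5*L)**2)
(293 + A(9, 5))/(-((-159 + 119) + 108) + 491) = (293 + (5**2 + 5*9)**2)/(-((-159 + 119) + 108) + 491) = (293 + (25 + 45)**2)/(-(-40 + 108) + 491) = (293 + 70**2)/(-1*68 + 491) = (293 + 4900)/(-68 + 491) = 5193/423 = 5193*(1/423) = 577/47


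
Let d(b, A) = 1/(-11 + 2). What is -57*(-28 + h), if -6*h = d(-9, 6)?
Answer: 28709/18 ≈ 1594.9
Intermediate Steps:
d(b, A) = -1/9 (d(b, A) = 1/(-9) = -1/9)
h = 1/54 (h = -1/6*(-1/9) = 1/54 ≈ 0.018519)
-57*(-28 + h) = -57*(-28 + 1/54) = -57*(-1511/54) = 28709/18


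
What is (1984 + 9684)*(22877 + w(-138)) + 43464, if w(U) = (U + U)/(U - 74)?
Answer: 14150336992/53 ≈ 2.6699e+8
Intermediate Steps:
w(U) = 2*U/(-74 + U) (w(U) = (2*U)/(-74 + U) = 2*U/(-74 + U))
(1984 + 9684)*(22877 + w(-138)) + 43464 = (1984 + 9684)*(22877 + 2*(-138)/(-74 - 138)) + 43464 = 11668*(22877 + 2*(-138)/(-212)) + 43464 = 11668*(22877 + 2*(-138)*(-1/212)) + 43464 = 11668*(22877 + 69/53) + 43464 = 11668*(1212550/53) + 43464 = 14148033400/53 + 43464 = 14150336992/53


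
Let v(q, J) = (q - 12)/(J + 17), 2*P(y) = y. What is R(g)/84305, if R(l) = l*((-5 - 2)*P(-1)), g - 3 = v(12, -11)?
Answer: 21/168610 ≈ 0.00012455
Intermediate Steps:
P(y) = y/2
v(q, J) = (-12 + q)/(17 + J)
g = 3 (g = 3 + (-12 + 12)/(17 - 11) = 3 + 0/6 = 3 + (1/6)*0 = 3 + 0 = 3)
R(l) = 7*l/2 (R(l) = l*((-5 - 2)*((1/2)*(-1))) = l*(-7*(-1/2)) = l*(7/2) = 7*l/2)
R(g)/84305 = ((7/2)*3)/84305 = (21/2)*(1/84305) = 21/168610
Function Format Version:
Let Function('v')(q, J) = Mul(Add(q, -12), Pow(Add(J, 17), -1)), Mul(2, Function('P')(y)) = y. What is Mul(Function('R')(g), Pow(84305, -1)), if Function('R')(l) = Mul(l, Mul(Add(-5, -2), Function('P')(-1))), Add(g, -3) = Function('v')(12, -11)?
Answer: Rational(21, 168610) ≈ 0.00012455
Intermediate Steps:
Function('P')(y) = Mul(Rational(1, 2), y)
Function('v')(q, J) = Mul(Pow(Add(17, J), -1), Add(-12, q)) (Function('v')(q, J) = Mul(Add(-12, q), Pow(Add(17, J), -1)) = Mul(Pow(Add(17, J), -1), Add(-12, q)))
g = 3 (g = Add(3, Mul(Pow(Add(17, -11), -1), Add(-12, 12))) = Add(3, Mul(Pow(6, -1), 0)) = Add(3, Mul(Rational(1, 6), 0)) = Add(3, 0) = 3)
Function('R')(l) = Mul(Rational(7, 2), l) (Function('R')(l) = Mul(l, Mul(Add(-5, -2), Mul(Rational(1, 2), -1))) = Mul(l, Mul(-7, Rational(-1, 2))) = Mul(l, Rational(7, 2)) = Mul(Rational(7, 2), l))
Mul(Function('R')(g), Pow(84305, -1)) = Mul(Mul(Rational(7, 2), 3), Pow(84305, -1)) = Mul(Rational(21, 2), Rational(1, 84305)) = Rational(21, 168610)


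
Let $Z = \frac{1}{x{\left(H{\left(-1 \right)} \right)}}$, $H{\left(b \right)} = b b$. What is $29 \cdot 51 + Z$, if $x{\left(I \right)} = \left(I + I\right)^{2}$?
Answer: $\frac{5917}{4} \approx 1479.3$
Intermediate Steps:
$H{\left(b \right)} = b^{2}$
$x{\left(I \right)} = 4 I^{2}$ ($x{\left(I \right)} = \left(2 I\right)^{2} = 4 I^{2}$)
$Z = \frac{1}{4}$ ($Z = \frac{1}{4 \left(\left(-1\right)^{2}\right)^{2}} = \frac{1}{4 \cdot 1^{2}} = \frac{1}{4 \cdot 1} = \frac{1}{4} \approx 0.25$)
$29 \cdot 51 + Z = 29 \cdot 51 + \frac{1}{4} = 1479 + \frac{1}{4} = \frac{5917}{4}$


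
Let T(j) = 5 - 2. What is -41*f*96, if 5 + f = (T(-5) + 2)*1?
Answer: 0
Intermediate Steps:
T(j) = 3
f = 0 (f = -5 + (3 + 2)*1 = -5 + 5*1 = -5 + 5 = 0)
-41*f*96 = -41*0*96 = 0*96 = 0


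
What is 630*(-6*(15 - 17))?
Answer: 7560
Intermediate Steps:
630*(-6*(15 - 17)) = 630*(-6*(-2)) = 630*12 = 7560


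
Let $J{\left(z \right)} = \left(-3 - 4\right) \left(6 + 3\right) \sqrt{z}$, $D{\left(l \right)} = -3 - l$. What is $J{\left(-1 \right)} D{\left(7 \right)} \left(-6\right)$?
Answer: $- 3780 i \approx - 3780.0 i$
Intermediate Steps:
$J{\left(z \right)} = - 63 \sqrt{z}$ ($J{\left(z \right)} = \left(-7\right) 9 \sqrt{z} = - 63 \sqrt{z}$)
$J{\left(-1 \right)} D{\left(7 \right)} \left(-6\right) = - 63 \sqrt{-1} \left(-3 - 7\right) \left(-6\right) = - 63 i \left(-3 - 7\right) \left(-6\right) = - 63 i \left(-10\right) \left(-6\right) = 630 i \left(-6\right) = - 3780 i$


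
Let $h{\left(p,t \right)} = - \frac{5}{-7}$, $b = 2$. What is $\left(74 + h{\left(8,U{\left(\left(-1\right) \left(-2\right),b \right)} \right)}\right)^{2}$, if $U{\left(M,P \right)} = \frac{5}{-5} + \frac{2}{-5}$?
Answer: $\frac{273529}{49} \approx 5582.2$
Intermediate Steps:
$U{\left(M,P \right)} = - \frac{7}{5}$ ($U{\left(M,P \right)} = 5 \left(- \frac{1}{5}\right) + 2 \left(- \frac{1}{5}\right) = -1 - \frac{2}{5} = - \frac{7}{5}$)
$h{\left(p,t \right)} = \frac{5}{7}$ ($h{\left(p,t \right)} = \left(-5\right) \left(- \frac{1}{7}\right) = \frac{5}{7}$)
$\left(74 + h{\left(8,U{\left(\left(-1\right) \left(-2\right),b \right)} \right)}\right)^{2} = \left(74 + \frac{5}{7}\right)^{2} = \left(\frac{523}{7}\right)^{2} = \frac{273529}{49}$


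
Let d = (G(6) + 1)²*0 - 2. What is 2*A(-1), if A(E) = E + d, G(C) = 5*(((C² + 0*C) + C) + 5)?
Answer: -6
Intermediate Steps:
G(C) = 25 + 5*C + 5*C² (G(C) = 5*(((C² + 0) + C) + 5) = 5*((C² + C) + 5) = 5*((C + C²) + 5) = 5*(5 + C + C²) = 25 + 5*C + 5*C²)
d = -2 (d = ((25 + 5*6 + 5*6²) + 1)²*0 - 2 = ((25 + 30 + 5*36) + 1)²*0 - 2 = ((25 + 30 + 180) + 1)²*0 - 2 = (235 + 1)²*0 - 2 = 236²*0 - 2 = 55696*0 - 2 = 0 - 2 = -2)
A(E) = -2 + E (A(E) = E - 2 = -2 + E)
2*A(-1) = 2*(-2 - 1) = 2*(-3) = -6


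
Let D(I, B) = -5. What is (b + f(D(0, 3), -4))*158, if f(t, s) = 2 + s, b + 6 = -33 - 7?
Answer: -7584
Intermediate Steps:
b = -46 (b = -6 + (-33 - 7) = -6 - 40 = -46)
(b + f(D(0, 3), -4))*158 = (-46 + (2 - 4))*158 = (-46 - 2)*158 = -48*158 = -7584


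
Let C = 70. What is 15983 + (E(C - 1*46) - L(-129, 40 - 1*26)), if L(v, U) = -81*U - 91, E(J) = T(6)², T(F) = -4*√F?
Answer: 17304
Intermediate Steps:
E(J) = 96 (E(J) = (-4*√6)² = 96)
L(v, U) = -91 - 81*U
15983 + (E(C - 1*46) - L(-129, 40 - 1*26)) = 15983 + (96 - (-91 - 81*(40 - 1*26))) = 15983 + (96 - (-91 - 81*(40 - 26))) = 15983 + (96 - (-91 - 81*14)) = 15983 + (96 - (-91 - 1134)) = 15983 + (96 - 1*(-1225)) = 15983 + (96 + 1225) = 15983 + 1321 = 17304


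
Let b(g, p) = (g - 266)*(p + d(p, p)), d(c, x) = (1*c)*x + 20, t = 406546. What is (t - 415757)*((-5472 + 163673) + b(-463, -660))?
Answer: 2919220482829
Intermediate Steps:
d(c, x) = 20 + c*x (d(c, x) = c*x + 20 = 20 + c*x)
b(g, p) = (-266 + g)*(20 + p + p²) (b(g, p) = (g - 266)*(p + (20 + p*p)) = (-266 + g)*(p + (20 + p²)) = (-266 + g)*(20 + p + p²))
(t - 415757)*((-5472 + 163673) + b(-463, -660)) = (406546 - 415757)*((-5472 + 163673) + (-5320 - 266*(-660) - 266*(-660)² - 463*(-660) - 463*(20 + (-660)²))) = -9211*(158201 + (-5320 + 175560 - 266*435600 + 305580 - 463*(20 + 435600))) = -9211*(158201 + (-5320 + 175560 - 115869600 + 305580 - 463*435620)) = -9211*(158201 + (-5320 + 175560 - 115869600 + 305580 - 201692060)) = -9211*(158201 - 317085840) = -9211*(-316927639) = 2919220482829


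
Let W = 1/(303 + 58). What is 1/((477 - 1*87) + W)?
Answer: 361/140791 ≈ 0.0025641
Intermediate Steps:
W = 1/361 ≈ 0.0027701
1/((477 - 1*87) + W) = 1/((477 - 1*87) + 1/361) = 1/((477 - 87) + 1/361) = 1/(390 + 1/361) = 1/(140791/361) = 361/140791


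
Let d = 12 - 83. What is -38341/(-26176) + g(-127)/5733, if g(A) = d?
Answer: 217950457/150067008 ≈ 1.4524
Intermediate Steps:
d = -71
g(A) = -71
-38341/(-26176) + g(-127)/5733 = -38341/(-26176) - 71/5733 = -38341*(-1/26176) - 71*1/5733 = 38341/26176 - 71/5733 = 217950457/150067008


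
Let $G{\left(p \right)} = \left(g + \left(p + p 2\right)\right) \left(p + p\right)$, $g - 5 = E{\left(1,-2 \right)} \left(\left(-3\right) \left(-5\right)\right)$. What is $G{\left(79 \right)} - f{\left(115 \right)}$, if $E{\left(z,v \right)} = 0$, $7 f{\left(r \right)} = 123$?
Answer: $\frac{267529}{7} \approx 38218.0$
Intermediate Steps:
$f{\left(r \right)} = \frac{123}{7}$ ($f{\left(r \right)} = \frac{1}{7} \cdot 123 = \frac{123}{7}$)
$g = 5$ ($g = 5 + 0 \left(\left(-3\right) \left(-5\right)\right) = 5 + 0 \cdot 15 = 5 + 0 = 5$)
$G{\left(p \right)} = 2 p \left(5 + 3 p\right)$ ($G{\left(p \right)} = \left(5 + \left(p + p 2\right)\right) \left(p + p\right) = \left(5 + \left(p + 2 p\right)\right) 2 p = \left(5 + 3 p\right) 2 p = 2 p \left(5 + 3 p\right)$)
$G{\left(79 \right)} - f{\left(115 \right)} = 2 \cdot 79 \left(5 + 3 \cdot 79\right) - \frac{123}{7} = 2 \cdot 79 \left(5 + 237\right) - \frac{123}{7} = 2 \cdot 79 \cdot 242 - \frac{123}{7} = 38236 - \frac{123}{7} = \frac{267529}{7}$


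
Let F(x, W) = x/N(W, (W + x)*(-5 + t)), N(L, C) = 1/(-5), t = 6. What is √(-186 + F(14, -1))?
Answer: 16*I ≈ 16.0*I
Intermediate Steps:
N(L, C) = -⅕
F(x, W) = -5*x (F(x, W) = x/(-⅕) = x*(-5) = -5*x)
√(-186 + F(14, -1)) = √(-186 - 5*14) = √(-186 - 70) = √(-256) = 16*I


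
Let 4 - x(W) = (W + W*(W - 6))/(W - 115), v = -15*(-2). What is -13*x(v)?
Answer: -2834/17 ≈ -166.71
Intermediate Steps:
v = 30
x(W) = 4 - (W + W*(-6 + W))/(-115 + W) (x(W) = 4 - (W + W*(W - 6))/(W - 115) = 4 - (W + W*(-6 + W))/(-115 + W))
-13*x(v) = -13*(-460 - 1*30² + 9*30)/(-115 + 30) = -13*(-460 - 1*900 + 270)/(-85) = -(-13)*(-460 - 900 + 270)/85 = -(-13)*(-1090)/85 = -13*218/17 = -2834/17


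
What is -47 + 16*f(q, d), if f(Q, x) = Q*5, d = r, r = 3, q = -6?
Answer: -527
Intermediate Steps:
d = 3
f(Q, x) = 5*Q
-47 + 16*f(q, d) = -47 + 16*(5*(-6)) = -47 + 16*(-30) = -47 - 480 = -527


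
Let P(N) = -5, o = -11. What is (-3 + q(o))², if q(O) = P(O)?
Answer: 64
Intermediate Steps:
q(O) = -5
(-3 + q(o))² = (-3 - 5)² = (-8)² = 64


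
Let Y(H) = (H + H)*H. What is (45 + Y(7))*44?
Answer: 6292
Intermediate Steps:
Y(H) = 2*H² (Y(H) = (2*H)*H = 2*H²)
(45 + Y(7))*44 = (45 + 2*7²)*44 = (45 + 2*49)*44 = (45 + 98)*44 = 143*44 = 6292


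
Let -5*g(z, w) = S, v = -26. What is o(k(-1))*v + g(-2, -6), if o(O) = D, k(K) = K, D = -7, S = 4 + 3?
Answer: 903/5 ≈ 180.60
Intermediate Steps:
S = 7
g(z, w) = -7/5 (g(z, w) = -1/5*7 = -7/5)
o(O) = -7
o(k(-1))*v + g(-2, -6) = -7*(-26) - 7/5 = 182 - 7/5 = 903/5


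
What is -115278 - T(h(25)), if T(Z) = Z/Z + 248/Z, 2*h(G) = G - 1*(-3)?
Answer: -807077/7 ≈ -1.1530e+5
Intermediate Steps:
h(G) = 3/2 + G/2 (h(G) = (G - 1*(-3))/2 = (G + 3)/2 = (3 + G)/2 = 3/2 + G/2)
T(Z) = 1 + 248/Z
-115278 - T(h(25)) = -115278 - (248 + (3/2 + (1/2)*25))/(3/2 + (1/2)*25) = -115278 - (248 + (3/2 + 25/2))/(3/2 + 25/2) = -115278 - (248 + 14)/14 = -115278 - 262/14 = -115278 - 1*131/7 = -115278 - 131/7 = -807077/7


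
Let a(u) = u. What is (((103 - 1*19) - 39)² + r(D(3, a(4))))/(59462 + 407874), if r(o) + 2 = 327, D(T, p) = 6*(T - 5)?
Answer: 1175/233668 ≈ 0.0050285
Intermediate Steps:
D(T, p) = -30 + 6*T (D(T, p) = 6*(-5 + T) = -30 + 6*T)
r(o) = 325 (r(o) = -2 + 327 = 325)
(((103 - 1*19) - 39)² + r(D(3, a(4))))/(59462 + 407874) = (((103 - 1*19) - 39)² + 325)/(59462 + 407874) = (((103 - 19) - 39)² + 325)/467336 = ((84 - 39)² + 325)*(1/467336) = (45² + 325)*(1/467336) = (2025 + 325)*(1/467336) = 2350*(1/467336) = 1175/233668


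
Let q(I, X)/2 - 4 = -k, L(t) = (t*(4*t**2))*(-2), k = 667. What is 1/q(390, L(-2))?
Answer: -1/1326 ≈ -0.00075415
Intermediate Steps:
L(t) = -8*t**3 (L(t) = (4*t**3)*(-2) = -8*t**3)
q(I, X) = -1326 (q(I, X) = 8 + 2*(-1*667) = 8 + 2*(-667) = 8 - 1334 = -1326)
1/q(390, L(-2)) = 1/(-1326) = -1/1326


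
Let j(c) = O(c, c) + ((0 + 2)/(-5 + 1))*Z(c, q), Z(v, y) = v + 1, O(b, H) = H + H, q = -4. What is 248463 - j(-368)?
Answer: 498031/2 ≈ 2.4902e+5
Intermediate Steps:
O(b, H) = 2*H
Z(v, y) = 1 + v
j(c) = -½ + 3*c/2 (j(c) = 2*c + ((0 + 2)/(-5 + 1))*(1 + c) = 2*c + (2/(-4))*(1 + c) = 2*c + (2*(-¼))*(1 + c) = 2*c - (1 + c)/2 = 2*c + (-½ - c/2) = -½ + 3*c/2)
248463 - j(-368) = 248463 - (-½ + (3/2)*(-368)) = 248463 - (-½ - 552) = 248463 - 1*(-1105/2) = 248463 + 1105/2 = 498031/2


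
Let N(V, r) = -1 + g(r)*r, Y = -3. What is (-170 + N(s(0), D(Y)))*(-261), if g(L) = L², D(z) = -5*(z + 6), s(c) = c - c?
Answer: 925506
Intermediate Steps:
s(c) = 0
D(z) = -30 - 5*z (D(z) = -5*(6 + z) = -30 - 5*z)
N(V, r) = -1 + r³ (N(V, r) = -1 + r²*r = -1 + r³)
(-170 + N(s(0), D(Y)))*(-261) = (-170 + (-1 + (-30 - 5*(-3))³))*(-261) = (-170 + (-1 + (-30 + 15)³))*(-261) = (-170 + (-1 + (-15)³))*(-261) = (-170 + (-1 - 3375))*(-261) = (-170 - 3376)*(-261) = -3546*(-261) = 925506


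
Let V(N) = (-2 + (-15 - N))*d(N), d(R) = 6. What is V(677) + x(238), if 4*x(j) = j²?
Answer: 9997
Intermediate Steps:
V(N) = -102 - 6*N (V(N) = (-2 + (-15 - N))*6 = (-17 - N)*6 = -102 - 6*N)
x(j) = j²/4
V(677) + x(238) = (-102 - 6*677) + (¼)*238² = (-102 - 4062) + (¼)*56644 = -4164 + 14161 = 9997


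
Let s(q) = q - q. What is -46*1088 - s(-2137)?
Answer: -50048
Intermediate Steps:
s(q) = 0
-46*1088 - s(-2137) = -46*1088 - 1*0 = -50048 + 0 = -50048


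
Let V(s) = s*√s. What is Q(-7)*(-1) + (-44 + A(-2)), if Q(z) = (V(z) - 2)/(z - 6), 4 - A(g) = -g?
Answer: -548/13 - 7*I*√7/13 ≈ -42.154 - 1.4246*I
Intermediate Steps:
V(s) = s^(3/2)
A(g) = 4 + g (A(g) = 4 - (-1)*g = 4 + g)
Q(z) = (-2 + z^(3/2))/(-6 + z) (Q(z) = (z^(3/2) - 2)/(z - 6) = (-2 + z^(3/2))/(-6 + z))
Q(-7)*(-1) + (-44 + A(-2)) = ((-2 + (-7)^(3/2))/(-6 - 7))*(-1) + (-44 + (4 - 2)) = ((-2 - 7*I*√7)/(-13))*(-1) + (-44 + 2) = -(-2 - 7*I*√7)/13*(-1) - 42 = (2/13 + 7*I*√7/13)*(-1) - 42 = (-2/13 - 7*I*√7/13) - 42 = -548/13 - 7*I*√7/13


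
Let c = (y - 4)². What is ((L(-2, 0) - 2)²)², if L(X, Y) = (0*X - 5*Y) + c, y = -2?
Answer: 1336336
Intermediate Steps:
c = 36 (c = (-2 - 4)² = (-6)² = 36)
L(X, Y) = 36 - 5*Y (L(X, Y) = (0*X - 5*Y) + 36 = (0 - 5*Y) + 36 = -5*Y + 36 = 36 - 5*Y)
((L(-2, 0) - 2)²)² = (((36 - 5*0) - 2)²)² = (((36 + 0) - 2)²)² = ((36 - 2)²)² = (34²)² = 1156² = 1336336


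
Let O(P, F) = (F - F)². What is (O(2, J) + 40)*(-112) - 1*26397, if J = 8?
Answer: -30877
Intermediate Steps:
O(P, F) = 0 (O(P, F) = 0² = 0)
(O(2, J) + 40)*(-112) - 1*26397 = (0 + 40)*(-112) - 1*26397 = 40*(-112) - 26397 = -4480 - 26397 = -30877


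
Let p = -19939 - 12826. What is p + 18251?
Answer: -14514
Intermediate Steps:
p = -32765
p + 18251 = -32765 + 18251 = -14514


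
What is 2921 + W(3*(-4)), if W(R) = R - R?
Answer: 2921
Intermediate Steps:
W(R) = 0
2921 + W(3*(-4)) = 2921 + 0 = 2921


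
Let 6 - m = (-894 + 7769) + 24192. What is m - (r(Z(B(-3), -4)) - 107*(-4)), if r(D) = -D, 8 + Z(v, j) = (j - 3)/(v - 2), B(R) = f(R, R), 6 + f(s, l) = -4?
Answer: -377957/12 ≈ -31496.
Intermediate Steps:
f(s, l) = -10 (f(s, l) = -6 - 4 = -10)
B(R) = -10
m = -31061 (m = 6 - ((-894 + 7769) + 24192) = 6 - (6875 + 24192) = 6 - 1*31067 = 6 - 31067 = -31061)
Z(v, j) = -8 + (-3 + j)/(-2 + v) (Z(v, j) = -8 + (j - 3)/(v - 2) = -8 + (-3 + j)/(-2 + v))
m - (r(Z(B(-3), -4)) - 107*(-4)) = -31061 - (-(13 - 4 - 8*(-10))/(-2 - 10) - 107*(-4)) = -31061 - (-(13 - 4 + 80)/(-12) + 428) = -31061 - (-(-1)*89/12 + 428) = -31061 - (-1*(-89/12) + 428) = -31061 - (89/12 + 428) = -31061 - 1*5225/12 = -31061 - 5225/12 = -377957/12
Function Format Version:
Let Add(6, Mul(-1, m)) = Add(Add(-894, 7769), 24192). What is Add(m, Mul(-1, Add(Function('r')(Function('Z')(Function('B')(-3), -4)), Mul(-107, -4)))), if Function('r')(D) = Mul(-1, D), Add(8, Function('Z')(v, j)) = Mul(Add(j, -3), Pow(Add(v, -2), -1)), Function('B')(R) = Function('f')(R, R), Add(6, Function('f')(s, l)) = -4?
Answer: Rational(-377957, 12) ≈ -31496.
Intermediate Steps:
Function('f')(s, l) = -10 (Function('f')(s, l) = Add(-6, -4) = -10)
Function('B')(R) = -10
m = -31061 (m = Add(6, Mul(-1, Add(Add(-894, 7769), 24192))) = Add(6, Mul(-1, Add(6875, 24192))) = Add(6, Mul(-1, 31067)) = Add(6, -31067) = -31061)
Function('Z')(v, j) = Add(-8, Mul(Pow(Add(-2, v), -1), Add(-3, j))) (Function('Z')(v, j) = Add(-8, Mul(Add(j, -3), Pow(Add(v, -2), -1))) = Add(-8, Mul(Add(-3, j), Pow(Add(-2, v), -1))) = Add(-8, Mul(Pow(Add(-2, v), -1), Add(-3, j))))
Add(m, Mul(-1, Add(Function('r')(Function('Z')(Function('B')(-3), -4)), Mul(-107, -4)))) = Add(-31061, Mul(-1, Add(Mul(-1, Mul(Pow(Add(-2, -10), -1), Add(13, -4, Mul(-8, -10)))), Mul(-107, -4)))) = Add(-31061, Mul(-1, Add(Mul(-1, Mul(Pow(-12, -1), Add(13, -4, 80))), 428))) = Add(-31061, Mul(-1, Add(Mul(-1, Mul(Rational(-1, 12), 89)), 428))) = Add(-31061, Mul(-1, Add(Mul(-1, Rational(-89, 12)), 428))) = Add(-31061, Mul(-1, Add(Rational(89, 12), 428))) = Add(-31061, Mul(-1, Rational(5225, 12))) = Add(-31061, Rational(-5225, 12)) = Rational(-377957, 12)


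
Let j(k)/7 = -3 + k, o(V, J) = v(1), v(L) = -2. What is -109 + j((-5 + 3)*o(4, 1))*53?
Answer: 262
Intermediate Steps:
o(V, J) = -2
j(k) = -21 + 7*k (j(k) = 7*(-3 + k) = -21 + 7*k)
-109 + j((-5 + 3)*o(4, 1))*53 = -109 + (-21 + 7*((-5 + 3)*(-2)))*53 = -109 + (-21 + 7*(-2*(-2)))*53 = -109 + (-21 + 7*4)*53 = -109 + (-21 + 28)*53 = -109 + 7*53 = -109 + 371 = 262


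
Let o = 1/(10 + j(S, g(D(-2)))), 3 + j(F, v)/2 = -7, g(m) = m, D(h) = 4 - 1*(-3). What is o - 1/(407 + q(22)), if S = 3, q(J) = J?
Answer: -439/4290 ≈ -0.10233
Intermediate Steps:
D(h) = 7 (D(h) = 4 + 3 = 7)
j(F, v) = -20 (j(F, v) = -6 + 2*(-7) = -6 - 14 = -20)
o = -⅒ (o = 1/(10 - 20) = 1/(-10) = -⅒ ≈ -0.10000)
o - 1/(407 + q(22)) = -⅒ - 1/(407 + 22) = -⅒ - 1/429 = -439/4290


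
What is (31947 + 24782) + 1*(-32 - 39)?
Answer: 56658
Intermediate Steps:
(31947 + 24782) + 1*(-32 - 39) = 56729 + 1*(-71) = 56729 - 71 = 56658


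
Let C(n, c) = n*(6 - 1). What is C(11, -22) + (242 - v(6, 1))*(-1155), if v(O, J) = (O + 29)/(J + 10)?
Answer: -275780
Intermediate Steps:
C(n, c) = 5*n (C(n, c) = n*5 = 5*n)
v(O, J) = (29 + O)/(10 + J)
C(11, -22) + (242 - v(6, 1))*(-1155) = 5*11 + (242 - (29 + 6)/(10 + 1))*(-1155) = 55 + (242 - 35/11)*(-1155) = 55 + (2627/11)*(-1155) = 55 - 275835 = -275780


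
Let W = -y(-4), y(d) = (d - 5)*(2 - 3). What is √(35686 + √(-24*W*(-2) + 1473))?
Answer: √(35686 + √1041) ≈ 188.99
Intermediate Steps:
y(d) = 5 - d (y(d) = (-5 + d)*(-1) = 5 - d)
W = -9 (W = -(5 - 1*(-4)) = -(5 + 4) = -1*9 = -9)
√(35686 + √(-24*W*(-2) + 1473)) = √(35686 + √(-24*(-9)*(-2) + 1473)) = √(35686 + √(216*(-2) + 1473)) = √(35686 + √(-432 + 1473)) = √(35686 + √1041)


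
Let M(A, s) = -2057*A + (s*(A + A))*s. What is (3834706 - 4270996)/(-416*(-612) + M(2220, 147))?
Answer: -72715/15272002 ≈ -0.0047613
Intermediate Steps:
M(A, s) = -2057*A + 2*A*s² (M(A, s) = -2057*A + (s*(2*A))*s = -2057*A + (2*A*s)*s = -2057*A + 2*A*s²)
(3834706 - 4270996)/(-416*(-612) + M(2220, 147)) = (3834706 - 4270996)/(-416*(-612) + 2220*(-2057 + 2*147²)) = -436290/(254592 + 2220*(-2057 + 2*21609)) = -436290/(254592 + 2220*(-2057 + 43218)) = -436290/(254592 + 2220*41161) = -436290/(254592 + 91377420) = -436290/91632012 = -436290*1/91632012 = -72715/15272002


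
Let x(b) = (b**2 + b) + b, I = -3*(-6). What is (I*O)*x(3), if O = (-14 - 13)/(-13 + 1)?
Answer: 1215/2 ≈ 607.50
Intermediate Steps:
I = 18
x(b) = b**2 + 2*b (x(b) = (b + b**2) + b = b**2 + 2*b)
O = 9/4 (O = -27/(-12) = -27*(-1/12) = 9/4 ≈ 2.2500)
(I*O)*x(3) = (18*(9/4))*(3*(2 + 3)) = 81*(3*5)/2 = (81/2)*15 = 1215/2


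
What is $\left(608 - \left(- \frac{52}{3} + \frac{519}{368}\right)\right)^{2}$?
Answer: $\frac{474460593721}{1218816} \approx 3.8928 \cdot 10^{5}$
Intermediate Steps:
$\left(608 - \left(- \frac{52}{3} + \frac{519}{368}\right)\right)^{2} = \left(608 - - \frac{17579}{1104}\right)^{2} = \left(608 + \left(- \frac{519}{368} + \frac{52}{3}\right)\right)^{2} = \left(608 + \frac{17579}{1104}\right)^{2} = \left(\frac{688811}{1104}\right)^{2} = \frac{474460593721}{1218816}$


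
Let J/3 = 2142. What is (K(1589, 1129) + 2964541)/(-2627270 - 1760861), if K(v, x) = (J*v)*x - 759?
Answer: -11531085688/4388131 ≈ -2627.8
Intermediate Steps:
J = 6426 (J = 3*2142 = 6426)
K(v, x) = -759 + 6426*v*x (K(v, x) = (6426*v)*x - 759 = 6426*v*x - 759 = -759 + 6426*v*x)
(K(1589, 1129) + 2964541)/(-2627270 - 1760861) = ((-759 + 6426*1589*1129) + 2964541)/(-2627270 - 1760861) = ((-759 + 11528121906) + 2964541)/(-4388131) = (11528121147 + 2964541)*(-1/4388131) = 11531085688*(-1/4388131) = -11531085688/4388131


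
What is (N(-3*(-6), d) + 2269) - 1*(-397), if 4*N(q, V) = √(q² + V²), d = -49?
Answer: 2666 + 5*√109/4 ≈ 2679.1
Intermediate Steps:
N(q, V) = √(V² + q²)/4 (N(q, V) = √(q² + V²)/4 = √(V² + q²)/4)
(N(-3*(-6), d) + 2269) - 1*(-397) = (√((-49)² + (-3*(-6))²)/4 + 2269) - 1*(-397) = (√(2401 + 18²)/4 + 2269) + 397 = (√(2401 + 324)/4 + 2269) + 397 = (√2725/4 + 2269) + 397 = ((5*√109)/4 + 2269) + 397 = (5*√109/4 + 2269) + 397 = (2269 + 5*√109/4) + 397 = 2666 + 5*√109/4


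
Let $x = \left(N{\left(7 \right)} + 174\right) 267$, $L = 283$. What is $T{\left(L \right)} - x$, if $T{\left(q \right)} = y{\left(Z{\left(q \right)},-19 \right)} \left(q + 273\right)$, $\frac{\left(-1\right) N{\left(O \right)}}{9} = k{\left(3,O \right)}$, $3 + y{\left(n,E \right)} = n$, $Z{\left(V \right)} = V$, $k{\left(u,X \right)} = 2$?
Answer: $114028$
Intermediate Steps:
$y{\left(n,E \right)} = -3 + n$
$N{\left(O \right)} = -18$ ($N{\left(O \right)} = \left(-9\right) 2 = -18$)
$T{\left(q \right)} = \left(-3 + q\right) \left(273 + q\right)$ ($T{\left(q \right)} = \left(-3 + q\right) \left(q + 273\right) = \left(-3 + q\right) \left(273 + q\right)$)
$x = 41652$ ($x = \left(-18 + 174\right) 267 = 156 \cdot 267 = 41652$)
$T{\left(L \right)} - x = \left(-3 + 283\right) \left(273 + 283\right) - 41652 = 280 \cdot 556 - 41652 = 155680 - 41652 = 114028$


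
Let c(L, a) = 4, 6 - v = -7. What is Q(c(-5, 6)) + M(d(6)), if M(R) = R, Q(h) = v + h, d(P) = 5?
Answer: 22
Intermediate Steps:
v = 13 (v = 6 - 1*(-7) = 6 + 7 = 13)
Q(h) = 13 + h
Q(c(-5, 6)) + M(d(6)) = (13 + 4) + 5 = 17 + 5 = 22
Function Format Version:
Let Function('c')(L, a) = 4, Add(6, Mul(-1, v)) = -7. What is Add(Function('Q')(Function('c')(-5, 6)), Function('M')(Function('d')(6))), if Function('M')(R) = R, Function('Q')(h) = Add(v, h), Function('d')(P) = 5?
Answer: 22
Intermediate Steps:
v = 13 (v = Add(6, Mul(-1, -7)) = Add(6, 7) = 13)
Function('Q')(h) = Add(13, h)
Add(Function('Q')(Function('c')(-5, 6)), Function('M')(Function('d')(6))) = Add(Add(13, 4), 5) = Add(17, 5) = 22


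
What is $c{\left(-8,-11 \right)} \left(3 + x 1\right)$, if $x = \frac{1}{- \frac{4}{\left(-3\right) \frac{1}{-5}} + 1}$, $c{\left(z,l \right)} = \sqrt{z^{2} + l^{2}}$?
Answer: $\frac{48 \sqrt{185}}{17} \approx 38.404$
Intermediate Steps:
$c{\left(z,l \right)} = \sqrt{l^{2} + z^{2}}$
$x = - \frac{3}{17}$ ($x = \frac{1}{- \frac{4}{\left(-3\right) \left(- \frac{1}{5}\right)} + 1} = \frac{1}{- \frac{4}{\frac{3}{5}} + 1} = \frac{1}{\left(-4\right) \frac{5}{3} + 1} = \frac{1}{- \frac{20}{3} + 1} = \frac{1}{- \frac{17}{3}} = - \frac{3}{17} \approx -0.17647$)
$c{\left(-8,-11 \right)} \left(3 + x 1\right) = \sqrt{\left(-11\right)^{2} + \left(-8\right)^{2}} \left(3 - \frac{3}{17}\right) = \sqrt{121 + 64} \left(3 - \frac{3}{17}\right) = \sqrt{185} \cdot \frac{48}{17} = \frac{48 \sqrt{185}}{17}$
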